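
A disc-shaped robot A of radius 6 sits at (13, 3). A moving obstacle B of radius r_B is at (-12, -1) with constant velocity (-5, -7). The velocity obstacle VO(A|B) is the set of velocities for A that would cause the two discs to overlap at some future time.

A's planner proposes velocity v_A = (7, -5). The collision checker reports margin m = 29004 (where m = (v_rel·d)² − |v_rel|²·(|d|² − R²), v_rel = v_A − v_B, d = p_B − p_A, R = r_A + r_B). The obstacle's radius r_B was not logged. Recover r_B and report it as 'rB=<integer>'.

m = 29004
d = (-25, -4);  v_rel = (12, 2),  |v_rel|² = 148
v_rel×d = (12)·(-4) − (2)·(-25) = 2
since m = R²·148 − 2²:  R² = (4 + 29004) / 148 = 196
R = √196 = 14  ⇒  r_B = 14 − 6 = 8

rB=8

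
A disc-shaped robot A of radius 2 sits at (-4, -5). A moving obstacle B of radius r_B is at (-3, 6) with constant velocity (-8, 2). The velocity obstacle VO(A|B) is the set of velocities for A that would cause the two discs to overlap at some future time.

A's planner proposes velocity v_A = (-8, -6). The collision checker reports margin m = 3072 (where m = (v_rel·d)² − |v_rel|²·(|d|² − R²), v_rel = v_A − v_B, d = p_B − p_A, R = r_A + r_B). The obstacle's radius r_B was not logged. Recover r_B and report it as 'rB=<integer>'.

m = 3072
d = (1, 11);  v_rel = (0, -8),  |v_rel|² = 64
v_rel×d = (0)·(11) − (-8)·(1) = 8
since m = R²·64 − 8²:  R² = (64 + 3072) / 64 = 49
R = √49 = 7  ⇒  r_B = 7 − 2 = 5

rB=5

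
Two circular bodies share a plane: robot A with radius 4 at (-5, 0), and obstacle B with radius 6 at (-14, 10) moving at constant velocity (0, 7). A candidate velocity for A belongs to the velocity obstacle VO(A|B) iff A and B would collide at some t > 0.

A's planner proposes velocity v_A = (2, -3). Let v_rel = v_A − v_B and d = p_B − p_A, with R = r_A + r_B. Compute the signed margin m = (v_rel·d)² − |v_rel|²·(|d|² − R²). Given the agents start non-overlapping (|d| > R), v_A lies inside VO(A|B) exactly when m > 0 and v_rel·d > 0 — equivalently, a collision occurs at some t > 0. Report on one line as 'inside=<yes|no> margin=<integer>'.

d = (-9, 10),  |d|² = 181;  R = 4+6 = 10,  c = 181−10² = 81
v_rel = (2, -10),  |v_rel|² = 104;  v_rel·d = (2)·(-9) + (-10)·(10) = -118
104·t² + 236·t + 81 = 0  ⇒  m = (-118)² − 104·81 = 5500
m = 5500 > 0,  v_rel·d = -118 < 0  ⇒  outside

inside=no margin=5500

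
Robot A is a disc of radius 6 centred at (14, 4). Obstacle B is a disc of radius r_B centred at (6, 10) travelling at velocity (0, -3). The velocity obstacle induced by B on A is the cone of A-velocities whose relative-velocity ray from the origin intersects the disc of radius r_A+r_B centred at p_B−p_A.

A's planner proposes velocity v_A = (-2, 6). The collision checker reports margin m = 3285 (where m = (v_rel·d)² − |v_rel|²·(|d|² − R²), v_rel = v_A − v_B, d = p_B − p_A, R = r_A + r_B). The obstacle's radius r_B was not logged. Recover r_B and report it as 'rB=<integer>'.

m = 3285
d = (-8, 6);  v_rel = (-2, 9),  |v_rel|² = 85
v_rel×d = (-2)·(6) − (9)·(-8) = 60
since m = R²·85 − 60²:  R² = (3600 + 3285) / 85 = 81
R = √81 = 9  ⇒  r_B = 9 − 6 = 3

rB=3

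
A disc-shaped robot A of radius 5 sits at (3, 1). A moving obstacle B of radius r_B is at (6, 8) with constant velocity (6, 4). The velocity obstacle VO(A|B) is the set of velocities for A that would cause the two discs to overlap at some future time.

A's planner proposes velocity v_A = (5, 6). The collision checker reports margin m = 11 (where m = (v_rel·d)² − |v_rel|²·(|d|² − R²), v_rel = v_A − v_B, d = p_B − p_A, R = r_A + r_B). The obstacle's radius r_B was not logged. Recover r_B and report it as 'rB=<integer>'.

m = 11
d = (3, 7);  v_rel = (-1, 2),  |v_rel|² = 5
v_rel×d = (-1)·(7) − (2)·(3) = -13
since m = R²·5 − (-13)²:  R² = (169 + 11) / 5 = 36
R = √36 = 6  ⇒  r_B = 6 − 5 = 1

rB=1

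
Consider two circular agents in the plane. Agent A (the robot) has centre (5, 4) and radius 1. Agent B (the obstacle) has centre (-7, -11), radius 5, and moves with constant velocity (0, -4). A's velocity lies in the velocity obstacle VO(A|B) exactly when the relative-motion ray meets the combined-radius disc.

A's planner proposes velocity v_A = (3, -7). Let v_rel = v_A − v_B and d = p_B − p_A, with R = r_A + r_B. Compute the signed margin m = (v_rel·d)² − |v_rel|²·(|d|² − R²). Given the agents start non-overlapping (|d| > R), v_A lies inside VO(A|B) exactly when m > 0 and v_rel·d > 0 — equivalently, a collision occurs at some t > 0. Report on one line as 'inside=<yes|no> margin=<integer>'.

d = (-12, -15),  |d|² = 369;  R = 1+5 = 6,  c = 369−6² = 333
v_rel = (3, -3),  |v_rel|² = 18;  v_rel·d = (3)·(-12) + (-3)·(-15) = 9
18·t² − 18·t + 333 = 0  ⇒  m = 9² − 18·333 = -5913
m = -5913 < 0,  v_rel·d = 9 > 0  ⇒  outside

inside=no margin=-5913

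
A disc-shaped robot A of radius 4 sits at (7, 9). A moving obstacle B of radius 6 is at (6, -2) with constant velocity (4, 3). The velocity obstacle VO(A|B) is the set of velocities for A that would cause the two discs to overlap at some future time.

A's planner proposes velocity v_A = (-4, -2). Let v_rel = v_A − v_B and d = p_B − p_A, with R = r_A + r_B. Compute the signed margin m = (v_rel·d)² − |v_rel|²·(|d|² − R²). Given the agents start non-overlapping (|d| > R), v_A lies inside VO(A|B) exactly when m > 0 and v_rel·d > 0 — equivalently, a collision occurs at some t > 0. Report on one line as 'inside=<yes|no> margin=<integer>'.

d = (-1, -11),  |d|² = 122;  R = 4+6 = 10,  c = 122−10² = 22
v_rel = (-8, -5),  |v_rel|² = 89;  v_rel·d = (-8)·(-1) + (-5)·(-11) = 63
89·t² − 126·t + 22 = 0  ⇒  m = 63² − 89·22 = 2011
m = 2011 > 0,  v_rel·d = 63 > 0  ⇒  inside

inside=yes margin=2011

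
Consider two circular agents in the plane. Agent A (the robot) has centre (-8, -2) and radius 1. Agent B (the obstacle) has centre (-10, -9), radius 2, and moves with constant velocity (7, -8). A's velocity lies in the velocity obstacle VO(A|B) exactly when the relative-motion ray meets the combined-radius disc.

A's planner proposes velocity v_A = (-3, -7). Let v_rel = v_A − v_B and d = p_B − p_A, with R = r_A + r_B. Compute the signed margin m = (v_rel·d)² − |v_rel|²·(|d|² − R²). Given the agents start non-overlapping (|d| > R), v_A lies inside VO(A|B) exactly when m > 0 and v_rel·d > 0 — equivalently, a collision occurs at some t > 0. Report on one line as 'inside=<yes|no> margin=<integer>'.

d = (-2, -7),  |d|² = 53;  R = 1+2 = 3,  c = 53−3² = 44
v_rel = (-10, 1),  |v_rel|² = 101;  v_rel·d = (-10)·(-2) + (1)·(-7) = 13
101·t² − 26·t + 44 = 0  ⇒  m = 13² − 101·44 = -4275
m = -4275 < 0,  v_rel·d = 13 > 0  ⇒  outside

inside=no margin=-4275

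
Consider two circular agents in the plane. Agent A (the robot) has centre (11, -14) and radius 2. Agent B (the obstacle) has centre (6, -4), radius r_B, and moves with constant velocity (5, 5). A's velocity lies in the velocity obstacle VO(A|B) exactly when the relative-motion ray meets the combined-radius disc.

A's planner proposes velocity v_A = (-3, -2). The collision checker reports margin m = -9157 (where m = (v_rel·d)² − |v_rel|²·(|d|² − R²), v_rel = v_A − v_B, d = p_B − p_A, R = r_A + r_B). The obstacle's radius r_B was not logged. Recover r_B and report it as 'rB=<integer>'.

m = -9157
d = (-5, 10);  v_rel = (-8, -7),  |v_rel|² = 113
v_rel×d = (-8)·(10) − (-7)·(-5) = -115
since m = R²·113 − (-115)²:  R² = (13225 + -9157) / 113 = 36
R = √36 = 6  ⇒  r_B = 6 − 2 = 4

rB=4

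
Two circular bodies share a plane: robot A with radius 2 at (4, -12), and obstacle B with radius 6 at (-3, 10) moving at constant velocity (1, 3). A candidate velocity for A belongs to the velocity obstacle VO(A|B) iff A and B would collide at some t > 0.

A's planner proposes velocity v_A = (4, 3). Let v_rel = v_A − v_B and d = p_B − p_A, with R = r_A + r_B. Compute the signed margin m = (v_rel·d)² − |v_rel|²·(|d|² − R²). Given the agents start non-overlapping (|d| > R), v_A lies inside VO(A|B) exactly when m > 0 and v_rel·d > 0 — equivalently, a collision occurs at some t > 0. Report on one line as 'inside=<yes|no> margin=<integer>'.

d = (-7, 22),  |d|² = 533;  R = 2+6 = 8,  c = 533−8² = 469
v_rel = (3, 0),  |v_rel|² = 9;  v_rel·d = (3)·(-7) + (0)·(22) = -21
9·t² + 42·t + 469 = 0  ⇒  m = (-21)² − 9·469 = -3780
m = -3780 < 0,  v_rel·d = -21 < 0  ⇒  outside

inside=no margin=-3780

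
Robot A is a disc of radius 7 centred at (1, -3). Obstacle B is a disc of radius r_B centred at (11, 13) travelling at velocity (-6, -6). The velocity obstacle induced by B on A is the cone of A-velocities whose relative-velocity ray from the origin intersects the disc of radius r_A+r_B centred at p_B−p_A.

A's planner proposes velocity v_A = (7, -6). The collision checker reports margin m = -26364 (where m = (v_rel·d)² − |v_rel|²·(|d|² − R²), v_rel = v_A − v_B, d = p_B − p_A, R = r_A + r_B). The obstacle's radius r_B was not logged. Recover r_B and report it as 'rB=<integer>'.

m = -26364
d = (10, 16);  v_rel = (13, 0),  |v_rel|² = 169
v_rel×d = (13)·(16) − (0)·(10) = 208
since m = R²·169 − 208²:  R² = (43264 + -26364) / 169 = 100
R = √100 = 10  ⇒  r_B = 10 − 7 = 3

rB=3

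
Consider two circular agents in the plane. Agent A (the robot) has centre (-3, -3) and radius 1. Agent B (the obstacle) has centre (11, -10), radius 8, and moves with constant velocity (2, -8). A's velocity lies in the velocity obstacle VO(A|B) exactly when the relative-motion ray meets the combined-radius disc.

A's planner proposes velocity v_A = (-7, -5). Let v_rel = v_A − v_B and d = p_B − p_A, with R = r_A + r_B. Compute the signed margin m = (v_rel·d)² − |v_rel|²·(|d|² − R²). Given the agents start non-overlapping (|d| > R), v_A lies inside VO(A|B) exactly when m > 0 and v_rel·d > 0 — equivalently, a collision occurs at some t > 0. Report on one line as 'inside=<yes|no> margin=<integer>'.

d = (14, -7),  |d|² = 245;  R = 1+8 = 9,  c = 245−9² = 164
v_rel = (-9, 3),  |v_rel|² = 90;  v_rel·d = (-9)·(14) + (3)·(-7) = -147
90·t² + 294·t + 164 = 0  ⇒  m = (-147)² − 90·164 = 6849
m = 6849 > 0,  v_rel·d = -147 < 0  ⇒  outside

inside=no margin=6849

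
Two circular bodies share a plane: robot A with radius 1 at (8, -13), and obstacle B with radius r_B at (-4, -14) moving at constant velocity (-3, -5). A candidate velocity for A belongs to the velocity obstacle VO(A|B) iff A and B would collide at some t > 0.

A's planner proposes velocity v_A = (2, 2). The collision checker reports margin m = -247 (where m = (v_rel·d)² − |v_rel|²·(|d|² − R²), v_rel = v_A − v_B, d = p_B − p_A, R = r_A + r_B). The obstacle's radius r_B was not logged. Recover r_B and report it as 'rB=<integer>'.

m = -247
d = (-12, -1);  v_rel = (5, 7),  |v_rel|² = 74
v_rel×d = (5)·(-1) − (7)·(-12) = 79
since m = R²·74 − 79²:  R² = (6241 + -247) / 74 = 81
R = √81 = 9  ⇒  r_B = 9 − 1 = 8

rB=8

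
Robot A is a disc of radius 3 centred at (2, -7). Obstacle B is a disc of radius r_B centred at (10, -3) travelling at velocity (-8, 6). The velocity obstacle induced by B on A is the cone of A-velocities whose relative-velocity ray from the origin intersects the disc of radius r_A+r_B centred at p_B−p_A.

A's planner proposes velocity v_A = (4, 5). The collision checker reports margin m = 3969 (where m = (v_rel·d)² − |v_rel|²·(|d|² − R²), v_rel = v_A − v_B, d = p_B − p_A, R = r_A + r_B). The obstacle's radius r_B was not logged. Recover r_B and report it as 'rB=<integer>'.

m = 3969
d = (8, 4);  v_rel = (12, -1),  |v_rel|² = 145
v_rel×d = (12)·(4) − (-1)·(8) = 56
since m = R²·145 − 56²:  R² = (3136 + 3969) / 145 = 49
R = √49 = 7  ⇒  r_B = 7 − 3 = 4

rB=4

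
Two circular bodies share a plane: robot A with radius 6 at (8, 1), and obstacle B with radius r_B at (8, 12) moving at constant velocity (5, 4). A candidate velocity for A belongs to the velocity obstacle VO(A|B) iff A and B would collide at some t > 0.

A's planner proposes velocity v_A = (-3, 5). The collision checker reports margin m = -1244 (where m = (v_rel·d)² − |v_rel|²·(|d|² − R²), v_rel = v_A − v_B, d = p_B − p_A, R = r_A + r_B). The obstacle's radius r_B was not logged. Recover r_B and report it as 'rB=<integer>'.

m = -1244
d = (0, 11);  v_rel = (-8, 1),  |v_rel|² = 65
v_rel×d = (-8)·(11) − (1)·(0) = -88
since m = R²·65 − (-88)²:  R² = (7744 + -1244) / 65 = 100
R = √100 = 10  ⇒  r_B = 10 − 6 = 4

rB=4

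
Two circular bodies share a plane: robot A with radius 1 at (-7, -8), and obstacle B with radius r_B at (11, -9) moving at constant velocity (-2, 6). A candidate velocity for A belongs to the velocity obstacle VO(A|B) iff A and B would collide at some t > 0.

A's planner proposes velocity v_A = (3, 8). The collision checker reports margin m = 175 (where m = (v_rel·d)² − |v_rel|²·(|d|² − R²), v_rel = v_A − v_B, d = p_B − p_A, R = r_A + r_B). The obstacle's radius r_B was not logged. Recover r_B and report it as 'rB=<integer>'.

m = 175
d = (18, -1);  v_rel = (5, 2),  |v_rel|² = 29
v_rel×d = (5)·(-1) − (2)·(18) = -41
since m = R²·29 − (-41)²:  R² = (1681 + 175) / 29 = 64
R = √64 = 8  ⇒  r_B = 8 − 1 = 7

rB=7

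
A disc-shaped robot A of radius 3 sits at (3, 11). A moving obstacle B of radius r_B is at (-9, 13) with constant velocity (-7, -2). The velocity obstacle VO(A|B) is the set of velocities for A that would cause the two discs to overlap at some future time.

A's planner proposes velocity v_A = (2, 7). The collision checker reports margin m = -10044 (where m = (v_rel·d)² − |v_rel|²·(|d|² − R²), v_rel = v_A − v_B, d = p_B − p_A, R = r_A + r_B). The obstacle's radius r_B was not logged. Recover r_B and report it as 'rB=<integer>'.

m = -10044
d = (-12, 2);  v_rel = (9, 9),  |v_rel|² = 162
v_rel×d = (9)·(2) − (9)·(-12) = 126
since m = R²·162 − 126²:  R² = (15876 + -10044) / 162 = 36
R = √36 = 6  ⇒  r_B = 6 − 3 = 3

rB=3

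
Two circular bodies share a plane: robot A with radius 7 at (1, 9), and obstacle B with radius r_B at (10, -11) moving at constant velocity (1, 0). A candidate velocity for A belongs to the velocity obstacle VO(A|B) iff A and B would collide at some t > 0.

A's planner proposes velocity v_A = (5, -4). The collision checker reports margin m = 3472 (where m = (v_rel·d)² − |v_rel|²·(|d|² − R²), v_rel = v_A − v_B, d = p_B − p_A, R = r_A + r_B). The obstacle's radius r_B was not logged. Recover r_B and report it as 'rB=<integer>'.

m = 3472
d = (9, -20);  v_rel = (4, -4),  |v_rel|² = 32
v_rel×d = (4)·(-20) − (-4)·(9) = -44
since m = R²·32 − (-44)²:  R² = (1936 + 3472) / 32 = 169
R = √169 = 13  ⇒  r_B = 13 − 7 = 6

rB=6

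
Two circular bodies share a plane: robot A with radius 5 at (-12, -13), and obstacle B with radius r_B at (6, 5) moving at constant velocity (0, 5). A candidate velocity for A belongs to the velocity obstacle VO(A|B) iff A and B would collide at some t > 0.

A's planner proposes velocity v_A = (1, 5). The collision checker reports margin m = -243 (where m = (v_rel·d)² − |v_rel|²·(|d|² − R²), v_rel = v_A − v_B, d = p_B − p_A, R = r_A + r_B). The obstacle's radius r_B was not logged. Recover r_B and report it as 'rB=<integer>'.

m = -243
d = (18, 18);  v_rel = (1, 0),  |v_rel|² = 1
v_rel×d = (1)·(18) − (0)·(18) = 18
since m = R²·1 − 18²:  R² = (324 + -243) / 1 = 81
R = √81 = 9  ⇒  r_B = 9 − 5 = 4

rB=4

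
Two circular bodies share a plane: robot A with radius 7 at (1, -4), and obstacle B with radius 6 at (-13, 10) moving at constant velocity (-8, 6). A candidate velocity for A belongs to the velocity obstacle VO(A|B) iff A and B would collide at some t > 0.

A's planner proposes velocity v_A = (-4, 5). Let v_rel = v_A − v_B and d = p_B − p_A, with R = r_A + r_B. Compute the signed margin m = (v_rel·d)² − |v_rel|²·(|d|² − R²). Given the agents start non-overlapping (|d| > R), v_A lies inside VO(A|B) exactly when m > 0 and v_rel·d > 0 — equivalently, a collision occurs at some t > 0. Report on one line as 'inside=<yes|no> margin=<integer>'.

d = (-14, 14),  |d|² = 392;  R = 7+6 = 13,  c = 392−13² = 223
v_rel = (4, -1),  |v_rel|² = 17;  v_rel·d = (4)·(-14) + (-1)·(14) = -70
17·t² + 140·t + 223 = 0  ⇒  m = (-70)² − 17·223 = 1109
m = 1109 > 0,  v_rel·d = -70 < 0  ⇒  outside

inside=no margin=1109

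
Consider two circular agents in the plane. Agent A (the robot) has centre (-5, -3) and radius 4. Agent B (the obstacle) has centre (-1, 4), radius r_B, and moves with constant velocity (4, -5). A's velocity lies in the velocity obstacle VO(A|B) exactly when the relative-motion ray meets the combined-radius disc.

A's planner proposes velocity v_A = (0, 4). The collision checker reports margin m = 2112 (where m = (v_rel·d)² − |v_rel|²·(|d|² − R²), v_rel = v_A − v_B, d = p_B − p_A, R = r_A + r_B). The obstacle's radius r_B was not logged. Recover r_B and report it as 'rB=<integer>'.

m = 2112
d = (4, 7);  v_rel = (-4, 9),  |v_rel|² = 97
v_rel×d = (-4)·(7) − (9)·(4) = -64
since m = R²·97 − (-64)²:  R² = (4096 + 2112) / 97 = 64
R = √64 = 8  ⇒  r_B = 8 − 4 = 4

rB=4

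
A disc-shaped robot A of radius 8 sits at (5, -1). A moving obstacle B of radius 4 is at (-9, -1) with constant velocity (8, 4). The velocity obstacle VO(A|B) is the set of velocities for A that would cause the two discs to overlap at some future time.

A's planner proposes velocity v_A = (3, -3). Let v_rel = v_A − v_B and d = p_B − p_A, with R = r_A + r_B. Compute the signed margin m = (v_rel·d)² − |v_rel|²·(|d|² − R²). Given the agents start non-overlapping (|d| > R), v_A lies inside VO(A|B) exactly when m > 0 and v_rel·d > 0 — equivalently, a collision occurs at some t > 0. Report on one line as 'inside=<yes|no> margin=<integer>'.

d = (-14, 0),  |d|² = 196;  R = 8+4 = 12,  c = 196−12² = 52
v_rel = (-5, -7),  |v_rel|² = 74;  v_rel·d = (-5)·(-14) + (-7)·(0) = 70
74·t² − 140·t + 52 = 0  ⇒  m = 70² − 74·52 = 1052
m = 1052 > 0,  v_rel·d = 70 > 0  ⇒  inside

inside=yes margin=1052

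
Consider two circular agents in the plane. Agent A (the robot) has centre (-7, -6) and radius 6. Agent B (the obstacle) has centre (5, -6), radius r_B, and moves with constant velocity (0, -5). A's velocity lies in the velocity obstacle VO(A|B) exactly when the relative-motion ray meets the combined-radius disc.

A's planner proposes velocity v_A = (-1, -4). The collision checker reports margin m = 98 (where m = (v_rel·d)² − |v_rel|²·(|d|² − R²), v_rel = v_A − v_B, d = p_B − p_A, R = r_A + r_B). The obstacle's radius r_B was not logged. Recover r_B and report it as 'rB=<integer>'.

m = 98
d = (12, 0);  v_rel = (-1, 1),  |v_rel|² = 2
v_rel×d = (-1)·(0) − (1)·(12) = -12
since m = R²·2 − (-12)²:  R² = (144 + 98) / 2 = 121
R = √121 = 11  ⇒  r_B = 11 − 6 = 5

rB=5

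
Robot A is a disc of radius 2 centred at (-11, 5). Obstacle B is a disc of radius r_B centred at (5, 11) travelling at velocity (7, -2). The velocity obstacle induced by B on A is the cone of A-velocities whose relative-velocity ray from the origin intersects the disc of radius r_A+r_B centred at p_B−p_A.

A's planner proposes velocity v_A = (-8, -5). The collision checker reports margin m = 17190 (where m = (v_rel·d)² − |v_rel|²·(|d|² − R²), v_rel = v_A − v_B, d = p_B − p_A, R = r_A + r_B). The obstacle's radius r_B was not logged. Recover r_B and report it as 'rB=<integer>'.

m = 17190
d = (16, 6);  v_rel = (-15, -3),  |v_rel|² = 234
v_rel×d = (-15)·(6) − (-3)·(16) = -42
since m = R²·234 − (-42)²:  R² = (1764 + 17190) / 234 = 81
R = √81 = 9  ⇒  r_B = 9 − 2 = 7

rB=7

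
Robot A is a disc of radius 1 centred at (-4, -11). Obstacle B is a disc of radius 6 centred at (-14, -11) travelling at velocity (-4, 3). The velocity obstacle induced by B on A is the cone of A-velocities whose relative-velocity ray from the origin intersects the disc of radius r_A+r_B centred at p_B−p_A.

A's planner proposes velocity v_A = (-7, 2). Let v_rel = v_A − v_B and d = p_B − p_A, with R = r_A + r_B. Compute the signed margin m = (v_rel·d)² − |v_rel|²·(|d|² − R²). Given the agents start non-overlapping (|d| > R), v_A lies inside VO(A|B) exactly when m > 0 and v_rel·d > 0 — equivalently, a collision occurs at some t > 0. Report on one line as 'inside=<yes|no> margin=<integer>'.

d = (-10, 0),  |d|² = 100;  R = 1+6 = 7,  c = 100−7² = 51
v_rel = (-3, -1),  |v_rel|² = 10;  v_rel·d = (-3)·(-10) + (-1)·(0) = 30
10·t² − 60·t + 51 = 0  ⇒  m = 30² − 10·51 = 390
m = 390 > 0,  v_rel·d = 30 > 0  ⇒  inside

inside=yes margin=390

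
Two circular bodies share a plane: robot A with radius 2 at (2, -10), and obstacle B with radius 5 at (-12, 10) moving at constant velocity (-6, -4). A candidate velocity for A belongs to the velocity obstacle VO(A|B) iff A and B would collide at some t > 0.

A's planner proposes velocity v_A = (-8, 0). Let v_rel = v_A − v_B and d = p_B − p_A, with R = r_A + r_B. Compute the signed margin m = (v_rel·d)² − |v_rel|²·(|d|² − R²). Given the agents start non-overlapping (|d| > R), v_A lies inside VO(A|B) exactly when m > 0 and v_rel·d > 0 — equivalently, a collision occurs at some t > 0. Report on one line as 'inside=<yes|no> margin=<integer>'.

d = (-14, 20),  |d|² = 596;  R = 2+5 = 7,  c = 596−7² = 547
v_rel = (-2, 4),  |v_rel|² = 20;  v_rel·d = (-2)·(-14) + (4)·(20) = 108
20·t² − 216·t + 547 = 0  ⇒  m = 108² − 20·547 = 724
m = 724 > 0,  v_rel·d = 108 > 0  ⇒  inside

inside=yes margin=724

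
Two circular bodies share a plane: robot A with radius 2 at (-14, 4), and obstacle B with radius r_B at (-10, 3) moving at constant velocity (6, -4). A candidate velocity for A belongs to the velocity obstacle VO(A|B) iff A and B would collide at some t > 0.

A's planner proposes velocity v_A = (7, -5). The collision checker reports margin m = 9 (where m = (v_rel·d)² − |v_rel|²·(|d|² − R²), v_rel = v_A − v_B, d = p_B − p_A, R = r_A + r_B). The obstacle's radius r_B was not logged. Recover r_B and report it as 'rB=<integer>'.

m = 9
d = (4, -1);  v_rel = (1, -1),  |v_rel|² = 2
v_rel×d = (1)·(-1) − (-1)·(4) = 3
since m = R²·2 − 3²:  R² = (9 + 9) / 2 = 9
R = √9 = 3  ⇒  r_B = 3 − 2 = 1

rB=1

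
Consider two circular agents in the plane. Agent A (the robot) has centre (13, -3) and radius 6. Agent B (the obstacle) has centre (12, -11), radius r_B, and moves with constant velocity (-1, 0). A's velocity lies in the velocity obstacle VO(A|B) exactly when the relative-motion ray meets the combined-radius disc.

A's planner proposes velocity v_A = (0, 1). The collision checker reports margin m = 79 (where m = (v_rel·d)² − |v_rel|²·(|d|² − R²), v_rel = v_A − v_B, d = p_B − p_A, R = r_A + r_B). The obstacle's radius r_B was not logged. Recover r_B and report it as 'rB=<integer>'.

m = 79
d = (-1, -8);  v_rel = (1, 1),  |v_rel|² = 2
v_rel×d = (1)·(-8) − (1)·(-1) = -7
since m = R²·2 − (-7)²:  R² = (49 + 79) / 2 = 64
R = √64 = 8  ⇒  r_B = 8 − 6 = 2

rB=2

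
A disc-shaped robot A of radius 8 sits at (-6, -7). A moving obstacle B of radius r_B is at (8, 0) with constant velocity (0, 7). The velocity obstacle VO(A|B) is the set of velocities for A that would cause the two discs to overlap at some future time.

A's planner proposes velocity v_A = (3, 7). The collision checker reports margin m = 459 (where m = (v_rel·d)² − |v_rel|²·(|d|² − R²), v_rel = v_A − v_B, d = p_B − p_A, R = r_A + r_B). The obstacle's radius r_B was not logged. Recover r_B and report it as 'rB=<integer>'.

m = 459
d = (14, 7);  v_rel = (3, 0),  |v_rel|² = 9
v_rel×d = (3)·(7) − (0)·(14) = 21
since m = R²·9 − 21²:  R² = (441 + 459) / 9 = 100
R = √100 = 10  ⇒  r_B = 10 − 8 = 2

rB=2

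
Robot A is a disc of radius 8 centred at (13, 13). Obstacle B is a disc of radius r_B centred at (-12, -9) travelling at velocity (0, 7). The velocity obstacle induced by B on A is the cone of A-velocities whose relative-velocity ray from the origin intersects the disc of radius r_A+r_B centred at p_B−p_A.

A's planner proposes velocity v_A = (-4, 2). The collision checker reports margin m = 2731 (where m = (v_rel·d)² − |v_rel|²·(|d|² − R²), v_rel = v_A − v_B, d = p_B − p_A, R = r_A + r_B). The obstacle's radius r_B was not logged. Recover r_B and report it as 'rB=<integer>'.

m = 2731
d = (-25, -22);  v_rel = (-4, -5),  |v_rel|² = 41
v_rel×d = (-4)·(-22) − (-5)·(-25) = -37
since m = R²·41 − (-37)²:  R² = (1369 + 2731) / 41 = 100
R = √100 = 10  ⇒  r_B = 10 − 8 = 2

rB=2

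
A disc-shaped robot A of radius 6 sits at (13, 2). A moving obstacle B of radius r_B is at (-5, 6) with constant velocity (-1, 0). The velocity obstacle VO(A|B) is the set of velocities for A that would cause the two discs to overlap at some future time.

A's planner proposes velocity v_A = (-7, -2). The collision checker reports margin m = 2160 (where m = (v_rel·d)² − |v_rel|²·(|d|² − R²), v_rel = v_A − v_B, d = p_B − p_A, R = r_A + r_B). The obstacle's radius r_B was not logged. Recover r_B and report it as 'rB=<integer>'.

m = 2160
d = (-18, 4);  v_rel = (-6, -2),  |v_rel|² = 40
v_rel×d = (-6)·(4) − (-2)·(-18) = -60
since m = R²·40 − (-60)²:  R² = (3600 + 2160) / 40 = 144
R = √144 = 12  ⇒  r_B = 12 − 6 = 6

rB=6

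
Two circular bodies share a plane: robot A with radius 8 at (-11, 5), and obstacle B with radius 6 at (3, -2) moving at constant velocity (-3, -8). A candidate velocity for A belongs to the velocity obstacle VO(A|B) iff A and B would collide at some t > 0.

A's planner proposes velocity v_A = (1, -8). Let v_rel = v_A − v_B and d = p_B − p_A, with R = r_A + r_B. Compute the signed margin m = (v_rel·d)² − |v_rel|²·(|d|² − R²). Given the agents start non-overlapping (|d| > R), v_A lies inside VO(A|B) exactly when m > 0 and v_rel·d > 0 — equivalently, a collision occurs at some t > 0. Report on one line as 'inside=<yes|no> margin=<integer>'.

d = (14, -7),  |d|² = 245;  R = 8+6 = 14,  c = 245−14² = 49
v_rel = (4, 0),  |v_rel|² = 16;  v_rel·d = (4)·(14) + (0)·(-7) = 56
16·t² − 112·t + 49 = 0  ⇒  m = 56² − 16·49 = 2352
m = 2352 > 0,  v_rel·d = 56 > 0  ⇒  inside

inside=yes margin=2352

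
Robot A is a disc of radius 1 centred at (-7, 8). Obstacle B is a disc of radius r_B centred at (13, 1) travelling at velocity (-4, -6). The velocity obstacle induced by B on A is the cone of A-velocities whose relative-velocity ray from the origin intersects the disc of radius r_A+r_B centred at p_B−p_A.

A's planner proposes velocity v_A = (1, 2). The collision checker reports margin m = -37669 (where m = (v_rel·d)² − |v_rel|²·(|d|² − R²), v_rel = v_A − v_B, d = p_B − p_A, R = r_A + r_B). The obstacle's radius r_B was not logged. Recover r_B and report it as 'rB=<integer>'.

m = -37669
d = (20, -7);  v_rel = (5, 8),  |v_rel|² = 89
v_rel×d = (5)·(-7) − (8)·(20) = -195
since m = R²·89 − (-195)²:  R² = (38025 + -37669) / 89 = 4
R = √4 = 2  ⇒  r_B = 2 − 1 = 1

rB=1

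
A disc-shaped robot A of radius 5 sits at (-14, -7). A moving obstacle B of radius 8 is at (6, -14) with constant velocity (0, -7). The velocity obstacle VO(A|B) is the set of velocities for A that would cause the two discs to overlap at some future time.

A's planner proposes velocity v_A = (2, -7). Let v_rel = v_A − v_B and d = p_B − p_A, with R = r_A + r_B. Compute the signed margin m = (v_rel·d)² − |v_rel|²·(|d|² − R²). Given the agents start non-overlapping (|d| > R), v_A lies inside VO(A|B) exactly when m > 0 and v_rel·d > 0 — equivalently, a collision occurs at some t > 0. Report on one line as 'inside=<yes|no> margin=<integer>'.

d = (20, -7),  |d|² = 449;  R = 5+8 = 13,  c = 449−13² = 280
v_rel = (2, 0),  |v_rel|² = 4;  v_rel·d = (2)·(20) + (0)·(-7) = 40
4·t² − 80·t + 280 = 0  ⇒  m = 40² − 4·280 = 480
m = 480 > 0,  v_rel·d = 40 > 0  ⇒  inside

inside=yes margin=480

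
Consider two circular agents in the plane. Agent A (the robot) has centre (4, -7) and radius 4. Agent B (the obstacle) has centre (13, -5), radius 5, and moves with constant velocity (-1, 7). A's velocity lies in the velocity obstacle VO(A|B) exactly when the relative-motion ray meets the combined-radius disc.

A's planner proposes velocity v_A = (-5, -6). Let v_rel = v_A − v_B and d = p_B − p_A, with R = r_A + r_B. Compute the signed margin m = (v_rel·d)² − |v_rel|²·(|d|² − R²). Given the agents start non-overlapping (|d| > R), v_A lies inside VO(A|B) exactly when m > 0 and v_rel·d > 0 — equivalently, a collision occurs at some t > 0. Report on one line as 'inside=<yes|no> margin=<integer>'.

d = (9, 2),  |d|² = 85;  R = 4+5 = 9,  c = 85−9² = 4
v_rel = (-4, -13),  |v_rel|² = 185;  v_rel·d = (-4)·(9) + (-13)·(2) = -62
185·t² + 124·t + 4 = 0  ⇒  m = (-62)² − 185·4 = 3104
m = 3104 > 0,  v_rel·d = -62 < 0  ⇒  outside

inside=no margin=3104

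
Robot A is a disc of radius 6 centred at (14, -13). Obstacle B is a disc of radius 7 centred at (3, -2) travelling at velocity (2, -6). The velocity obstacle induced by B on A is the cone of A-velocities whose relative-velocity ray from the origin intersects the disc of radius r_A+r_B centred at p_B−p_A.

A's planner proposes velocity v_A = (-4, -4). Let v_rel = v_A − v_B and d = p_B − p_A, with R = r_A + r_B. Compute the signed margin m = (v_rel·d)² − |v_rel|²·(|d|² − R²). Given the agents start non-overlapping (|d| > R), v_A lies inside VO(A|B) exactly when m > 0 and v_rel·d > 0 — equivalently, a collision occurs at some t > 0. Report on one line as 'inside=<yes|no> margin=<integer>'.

d = (-11, 11),  |d|² = 242;  R = 6+7 = 13,  c = 242−13² = 73
v_rel = (-6, 2),  |v_rel|² = 40;  v_rel·d = (-6)·(-11) + (2)·(11) = 88
40·t² − 176·t + 73 = 0  ⇒  m = 88² − 40·73 = 4824
m = 4824 > 0,  v_rel·d = 88 > 0  ⇒  inside

inside=yes margin=4824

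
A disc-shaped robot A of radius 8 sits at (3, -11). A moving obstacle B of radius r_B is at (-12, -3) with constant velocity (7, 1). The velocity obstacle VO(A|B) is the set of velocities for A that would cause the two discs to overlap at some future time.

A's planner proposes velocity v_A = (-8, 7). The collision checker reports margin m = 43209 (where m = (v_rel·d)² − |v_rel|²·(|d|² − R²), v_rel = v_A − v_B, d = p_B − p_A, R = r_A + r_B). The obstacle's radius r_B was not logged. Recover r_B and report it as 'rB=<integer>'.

m = 43209
d = (-15, 8);  v_rel = (-15, 6),  |v_rel|² = 261
v_rel×d = (-15)·(8) − (6)·(-15) = -30
since m = R²·261 − (-30)²:  R² = (900 + 43209) / 261 = 169
R = √169 = 13  ⇒  r_B = 13 − 8 = 5

rB=5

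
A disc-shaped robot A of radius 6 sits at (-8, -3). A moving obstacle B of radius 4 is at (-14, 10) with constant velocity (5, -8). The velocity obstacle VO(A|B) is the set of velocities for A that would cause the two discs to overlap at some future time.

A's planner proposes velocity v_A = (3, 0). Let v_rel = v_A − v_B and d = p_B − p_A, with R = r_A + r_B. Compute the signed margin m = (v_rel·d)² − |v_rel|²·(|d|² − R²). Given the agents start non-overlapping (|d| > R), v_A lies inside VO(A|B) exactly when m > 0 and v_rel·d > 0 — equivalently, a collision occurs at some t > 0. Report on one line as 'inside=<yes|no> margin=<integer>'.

d = (-6, 13),  |d|² = 205;  R = 6+4 = 10,  c = 205−10² = 105
v_rel = (-2, 8),  |v_rel|² = 68;  v_rel·d = (-2)·(-6) + (8)·(13) = 116
68·t² − 232·t + 105 = 0  ⇒  m = 116² − 68·105 = 6316
m = 6316 > 0,  v_rel·d = 116 > 0  ⇒  inside

inside=yes margin=6316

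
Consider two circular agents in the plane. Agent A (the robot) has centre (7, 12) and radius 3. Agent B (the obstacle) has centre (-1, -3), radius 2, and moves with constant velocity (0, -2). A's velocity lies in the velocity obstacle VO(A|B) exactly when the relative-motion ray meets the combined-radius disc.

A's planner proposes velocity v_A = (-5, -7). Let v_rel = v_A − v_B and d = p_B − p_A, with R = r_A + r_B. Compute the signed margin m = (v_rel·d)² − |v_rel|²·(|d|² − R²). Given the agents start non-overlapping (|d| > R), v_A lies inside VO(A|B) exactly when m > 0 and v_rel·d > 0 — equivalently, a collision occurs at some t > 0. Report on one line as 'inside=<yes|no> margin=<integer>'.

d = (-8, -15),  |d|² = 289;  R = 3+2 = 5,  c = 289−5² = 264
v_rel = (-5, -5),  |v_rel|² = 50;  v_rel·d = (-5)·(-8) + (-5)·(-15) = 115
50·t² − 230·t + 264 = 0  ⇒  m = 115² − 50·264 = 25
m = 25 > 0,  v_rel·d = 115 > 0  ⇒  inside

inside=yes margin=25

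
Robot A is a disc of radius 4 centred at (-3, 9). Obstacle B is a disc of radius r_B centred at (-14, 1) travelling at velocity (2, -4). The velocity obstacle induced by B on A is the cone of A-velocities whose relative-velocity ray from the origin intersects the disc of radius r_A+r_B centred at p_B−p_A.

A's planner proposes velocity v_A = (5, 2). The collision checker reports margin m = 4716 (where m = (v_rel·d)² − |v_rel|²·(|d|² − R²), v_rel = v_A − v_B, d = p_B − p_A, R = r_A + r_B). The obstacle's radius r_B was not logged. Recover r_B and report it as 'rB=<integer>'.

m = 4716
d = (-11, -8);  v_rel = (3, 6),  |v_rel|² = 45
v_rel×d = (3)·(-8) − (6)·(-11) = 42
since m = R²·45 − 42²:  R² = (1764 + 4716) / 45 = 144
R = √144 = 12  ⇒  r_B = 12 − 4 = 8

rB=8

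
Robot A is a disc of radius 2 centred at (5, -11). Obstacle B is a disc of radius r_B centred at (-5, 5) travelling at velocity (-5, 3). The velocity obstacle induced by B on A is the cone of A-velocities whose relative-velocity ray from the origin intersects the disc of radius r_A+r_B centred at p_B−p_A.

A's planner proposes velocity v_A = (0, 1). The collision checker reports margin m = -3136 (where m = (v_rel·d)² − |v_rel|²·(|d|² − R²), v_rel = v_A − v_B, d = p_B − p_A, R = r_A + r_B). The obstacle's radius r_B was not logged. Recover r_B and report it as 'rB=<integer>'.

m = -3136
d = (-10, 16);  v_rel = (5, -2),  |v_rel|² = 29
v_rel×d = (5)·(16) − (-2)·(-10) = 60
since m = R²·29 − 60²:  R² = (3600 + -3136) / 29 = 16
R = √16 = 4  ⇒  r_B = 4 − 2 = 2

rB=2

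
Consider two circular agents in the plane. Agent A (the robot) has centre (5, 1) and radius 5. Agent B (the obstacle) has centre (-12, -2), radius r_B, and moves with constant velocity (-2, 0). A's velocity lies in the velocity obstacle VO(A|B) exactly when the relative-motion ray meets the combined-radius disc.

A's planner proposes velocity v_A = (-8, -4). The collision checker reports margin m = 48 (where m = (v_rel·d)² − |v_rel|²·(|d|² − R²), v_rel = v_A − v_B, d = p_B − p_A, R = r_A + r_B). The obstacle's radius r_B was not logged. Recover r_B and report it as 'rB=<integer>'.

m = 48
d = (-17, -3);  v_rel = (-6, -4),  |v_rel|² = 52
v_rel×d = (-6)·(-3) − (-4)·(-17) = -50
since m = R²·52 − (-50)²:  R² = (2500 + 48) / 52 = 49
R = √49 = 7  ⇒  r_B = 7 − 5 = 2

rB=2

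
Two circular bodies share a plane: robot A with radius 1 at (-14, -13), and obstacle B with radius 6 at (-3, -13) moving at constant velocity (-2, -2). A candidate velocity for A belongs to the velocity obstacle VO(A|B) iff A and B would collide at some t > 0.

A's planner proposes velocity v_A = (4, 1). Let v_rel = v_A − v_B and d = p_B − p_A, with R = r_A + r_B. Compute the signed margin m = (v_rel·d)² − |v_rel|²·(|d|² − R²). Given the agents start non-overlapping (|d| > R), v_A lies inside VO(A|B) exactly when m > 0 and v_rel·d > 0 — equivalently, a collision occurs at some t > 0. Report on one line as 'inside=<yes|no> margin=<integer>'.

d = (11, 0),  |d|² = 121;  R = 1+6 = 7,  c = 121−7² = 72
v_rel = (6, 3),  |v_rel|² = 45;  v_rel·d = (6)·(11) + (3)·(0) = 66
45·t² − 132·t + 72 = 0  ⇒  m = 66² − 45·72 = 1116
m = 1116 > 0,  v_rel·d = 66 > 0  ⇒  inside

inside=yes margin=1116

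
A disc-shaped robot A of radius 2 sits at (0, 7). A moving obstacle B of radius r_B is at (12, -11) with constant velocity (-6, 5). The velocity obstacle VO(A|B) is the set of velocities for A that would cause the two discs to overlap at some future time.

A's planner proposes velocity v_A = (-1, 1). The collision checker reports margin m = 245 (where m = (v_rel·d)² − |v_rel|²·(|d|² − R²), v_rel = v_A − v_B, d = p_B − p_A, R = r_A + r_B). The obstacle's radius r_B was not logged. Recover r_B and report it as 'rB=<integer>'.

m = 245
d = (12, -18);  v_rel = (5, -4),  |v_rel|² = 41
v_rel×d = (5)·(-18) − (-4)·(12) = -42
since m = R²·41 − (-42)²:  R² = (1764 + 245) / 41 = 49
R = √49 = 7  ⇒  r_B = 7 − 2 = 5

rB=5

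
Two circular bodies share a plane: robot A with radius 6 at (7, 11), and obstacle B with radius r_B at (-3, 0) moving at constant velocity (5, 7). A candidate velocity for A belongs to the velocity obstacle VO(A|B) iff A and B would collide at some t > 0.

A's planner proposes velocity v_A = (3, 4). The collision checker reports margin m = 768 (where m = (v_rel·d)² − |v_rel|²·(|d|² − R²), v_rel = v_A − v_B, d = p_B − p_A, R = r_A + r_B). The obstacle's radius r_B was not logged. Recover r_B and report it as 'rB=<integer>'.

m = 768
d = (-10, -11);  v_rel = (-2, -3),  |v_rel|² = 13
v_rel×d = (-2)·(-11) − (-3)·(-10) = -8
since m = R²·13 − (-8)²:  R² = (64 + 768) / 13 = 64
R = √64 = 8  ⇒  r_B = 8 − 6 = 2

rB=2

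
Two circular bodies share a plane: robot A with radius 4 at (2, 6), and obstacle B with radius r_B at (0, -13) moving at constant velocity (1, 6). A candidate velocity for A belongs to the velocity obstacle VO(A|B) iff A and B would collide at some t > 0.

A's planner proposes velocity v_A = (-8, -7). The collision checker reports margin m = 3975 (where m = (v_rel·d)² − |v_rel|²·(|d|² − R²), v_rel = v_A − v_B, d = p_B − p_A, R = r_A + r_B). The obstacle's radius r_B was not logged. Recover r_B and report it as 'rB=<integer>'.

m = 3975
d = (-2, -19);  v_rel = (-9, -13),  |v_rel|² = 250
v_rel×d = (-9)·(-19) − (-13)·(-2) = 145
since m = R²·250 − 145²:  R² = (21025 + 3975) / 250 = 100
R = √100 = 10  ⇒  r_B = 10 − 4 = 6

rB=6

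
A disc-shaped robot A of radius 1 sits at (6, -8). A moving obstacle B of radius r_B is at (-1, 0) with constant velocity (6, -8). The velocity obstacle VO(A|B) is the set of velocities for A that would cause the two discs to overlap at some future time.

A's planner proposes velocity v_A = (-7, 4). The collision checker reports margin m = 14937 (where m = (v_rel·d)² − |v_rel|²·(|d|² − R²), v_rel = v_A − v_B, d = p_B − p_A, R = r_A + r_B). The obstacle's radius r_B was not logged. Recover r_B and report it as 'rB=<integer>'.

m = 14937
d = (-7, 8);  v_rel = (-13, 12),  |v_rel|² = 313
v_rel×d = (-13)·(8) − (12)·(-7) = -20
since m = R²·313 − (-20)²:  R² = (400 + 14937) / 313 = 49
R = √49 = 7  ⇒  r_B = 7 − 1 = 6

rB=6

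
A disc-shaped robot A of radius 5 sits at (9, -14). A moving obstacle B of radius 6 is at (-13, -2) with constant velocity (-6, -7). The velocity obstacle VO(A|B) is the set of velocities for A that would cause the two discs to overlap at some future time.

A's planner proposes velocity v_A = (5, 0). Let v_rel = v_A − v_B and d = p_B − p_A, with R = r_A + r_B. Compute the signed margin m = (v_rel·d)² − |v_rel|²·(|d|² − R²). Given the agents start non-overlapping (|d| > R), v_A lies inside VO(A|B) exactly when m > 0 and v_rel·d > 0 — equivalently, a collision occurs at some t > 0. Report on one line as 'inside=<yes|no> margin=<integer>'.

d = (-22, 12),  |d|² = 628;  R = 5+6 = 11,  c = 628−11² = 507
v_rel = (11, 7),  |v_rel|² = 170;  v_rel·d = (11)·(-22) + (7)·(12) = -158
170·t² + 316·t + 507 = 0  ⇒  m = (-158)² − 170·507 = -61226
m = -61226 < 0,  v_rel·d = -158 < 0  ⇒  outside

inside=no margin=-61226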